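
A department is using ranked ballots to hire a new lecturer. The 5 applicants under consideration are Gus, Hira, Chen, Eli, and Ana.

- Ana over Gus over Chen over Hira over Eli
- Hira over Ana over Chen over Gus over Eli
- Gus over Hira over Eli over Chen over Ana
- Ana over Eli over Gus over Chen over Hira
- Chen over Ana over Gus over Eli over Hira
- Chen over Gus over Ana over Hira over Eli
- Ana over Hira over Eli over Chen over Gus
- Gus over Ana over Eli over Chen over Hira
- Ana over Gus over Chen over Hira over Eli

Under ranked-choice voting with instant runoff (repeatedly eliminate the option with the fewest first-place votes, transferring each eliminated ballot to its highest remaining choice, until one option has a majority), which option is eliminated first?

Round 1: Ana 4, Gus 2, Chen 2, Hira 1, Eli 0. Eli has the fewest and is eliminated.
Round 2: Ana 4, Gus 2, Chen 2, Hira 1. Hira has the fewest and is eliminated.
Round 3: Ana 5, Gus 2, Chen 2. Ana has a majority.

Eli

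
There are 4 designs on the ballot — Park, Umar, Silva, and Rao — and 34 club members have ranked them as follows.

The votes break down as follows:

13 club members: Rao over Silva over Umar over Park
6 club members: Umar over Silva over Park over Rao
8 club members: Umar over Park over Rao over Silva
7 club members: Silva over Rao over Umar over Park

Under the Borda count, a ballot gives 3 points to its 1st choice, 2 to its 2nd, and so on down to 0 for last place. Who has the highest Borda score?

Borda scores:
  Park: 13·0 + 6·1 + 8·2 + 7·0 = 22
  Umar: 13·1 + 6·3 + 8·3 + 7·1 = 62
  Silva: 13·2 + 6·2 + 8·0 + 7·3 = 59
  Rao: 13·3 + 6·0 + 8·1 + 7·2 = 61
Umar has the highest total.

Umar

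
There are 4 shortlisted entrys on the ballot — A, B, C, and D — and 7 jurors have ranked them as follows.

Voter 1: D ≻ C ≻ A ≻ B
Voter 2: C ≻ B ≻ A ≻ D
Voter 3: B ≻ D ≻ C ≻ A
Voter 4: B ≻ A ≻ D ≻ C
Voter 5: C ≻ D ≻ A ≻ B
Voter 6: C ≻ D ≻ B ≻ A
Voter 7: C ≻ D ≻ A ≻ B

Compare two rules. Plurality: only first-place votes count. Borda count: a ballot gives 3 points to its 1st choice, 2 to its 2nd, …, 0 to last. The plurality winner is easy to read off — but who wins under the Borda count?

C

Plurality first-place counts: A 0, B 2, C 4, D 1 → C.
Borda totals: A 6, B 9, C 15, D 12 → C.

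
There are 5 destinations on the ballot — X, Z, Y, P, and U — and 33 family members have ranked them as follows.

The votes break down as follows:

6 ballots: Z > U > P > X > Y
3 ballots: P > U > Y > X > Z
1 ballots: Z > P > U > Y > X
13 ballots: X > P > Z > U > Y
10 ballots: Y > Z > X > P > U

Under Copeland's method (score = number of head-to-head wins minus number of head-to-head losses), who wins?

Pairwise results:
  X vs Z: Z wins 17–16.
  X vs Y: X wins 19–14.
  X vs P: X wins 23–10.
  X vs U: X wins 23–10.
  Z vs Y: Z wins 20–13.
  Z vs P: Z wins 17–16.
  Z vs U: Z wins 30–3.
  Y vs P: P wins 23–10.
  Y vs U: U wins 23–10.
  P vs U: P wins 27–6.
Copeland scores (wins − losses):
  X: 3 − 1 = 2
  Z: 4 − 0 = 4
  Y: 0 − 4 = -4
  P: 2 − 2 = 0
  U: 1 − 3 = -2
Z has the best Copeland score.

Z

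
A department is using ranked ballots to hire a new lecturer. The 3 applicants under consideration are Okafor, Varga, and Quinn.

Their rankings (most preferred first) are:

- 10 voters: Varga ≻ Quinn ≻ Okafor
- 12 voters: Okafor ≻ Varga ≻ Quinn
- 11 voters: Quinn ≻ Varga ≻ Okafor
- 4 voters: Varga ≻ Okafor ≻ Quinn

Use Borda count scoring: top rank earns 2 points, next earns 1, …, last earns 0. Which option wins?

Borda scores:
  Okafor: 10·0 + 12·2 + 11·0 + 4·1 = 28
  Varga: 10·2 + 12·1 + 11·1 + 4·2 = 51
  Quinn: 10·1 + 12·0 + 11·2 + 4·0 = 32
Varga has the highest total.

Varga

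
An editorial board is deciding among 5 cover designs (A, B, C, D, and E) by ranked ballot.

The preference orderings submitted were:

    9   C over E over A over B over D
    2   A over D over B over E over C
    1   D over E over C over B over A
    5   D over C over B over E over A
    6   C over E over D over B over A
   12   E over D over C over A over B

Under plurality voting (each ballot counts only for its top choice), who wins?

C

First-place vote totals:
  A: 2
  B: 0
  C: 15
  D: 6
  E: 12
C has the most first-place votes.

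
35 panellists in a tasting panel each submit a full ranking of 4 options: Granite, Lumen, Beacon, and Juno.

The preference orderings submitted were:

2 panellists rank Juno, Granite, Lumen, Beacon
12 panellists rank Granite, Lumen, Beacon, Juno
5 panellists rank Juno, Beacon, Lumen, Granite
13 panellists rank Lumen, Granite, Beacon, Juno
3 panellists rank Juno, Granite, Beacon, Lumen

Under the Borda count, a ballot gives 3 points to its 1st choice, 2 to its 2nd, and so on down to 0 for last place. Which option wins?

Granite

Borda scores:
  Granite: 2·2 + 12·3 + 5·0 + 13·2 + 3·2 = 72
  Lumen: 2·1 + 12·2 + 5·1 + 13·3 + 3·0 = 70
  Beacon: 2·0 + 12·1 + 5·2 + 13·1 + 3·1 = 38
  Juno: 2·3 + 12·0 + 5·3 + 13·0 + 3·3 = 30
Granite has the highest total.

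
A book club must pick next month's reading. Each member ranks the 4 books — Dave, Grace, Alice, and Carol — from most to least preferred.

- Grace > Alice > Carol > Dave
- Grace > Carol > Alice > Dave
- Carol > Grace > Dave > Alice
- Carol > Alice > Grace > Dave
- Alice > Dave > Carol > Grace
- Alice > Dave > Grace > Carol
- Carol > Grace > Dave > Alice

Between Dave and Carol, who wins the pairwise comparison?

Carol

Ballots ranking Dave above Carol: 2.
Ballots ranking Carol above Dave: 5.
Carol wins the head-to-head, 5–2.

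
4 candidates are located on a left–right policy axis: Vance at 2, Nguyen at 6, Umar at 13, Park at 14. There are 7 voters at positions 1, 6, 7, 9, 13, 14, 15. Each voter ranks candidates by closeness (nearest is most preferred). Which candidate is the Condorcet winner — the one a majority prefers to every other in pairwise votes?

Nguyen

With single-peaked preferences on a line, the Condorcet winner is the candidate closest to the median voter.
The median voter (position 9) is closest to Nguyen at 6.
Check: Nguyen vs Park — voters closer to Nguyen: 4 of 7.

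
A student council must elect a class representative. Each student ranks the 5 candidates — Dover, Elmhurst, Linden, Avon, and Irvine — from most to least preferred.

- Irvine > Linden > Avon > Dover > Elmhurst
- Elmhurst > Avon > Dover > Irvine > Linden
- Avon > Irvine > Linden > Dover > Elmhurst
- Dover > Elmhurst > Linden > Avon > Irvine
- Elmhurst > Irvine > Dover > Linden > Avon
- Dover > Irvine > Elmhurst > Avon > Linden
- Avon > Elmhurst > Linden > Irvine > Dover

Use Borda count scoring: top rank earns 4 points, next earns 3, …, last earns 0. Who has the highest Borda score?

Borda scores:
  Dover: 1 + 2 + 1 + 4 + 2 + 4 + 0 = 14
  Elmhurst: 0 + 4 + 0 + 3 + 4 + 2 + 3 = 16
  Linden: 3 + 0 + 2 + 2 + 1 + 0 + 2 = 10
  Avon: 2 + 3 + 4 + 1 + 0 + 1 + 4 = 15
  Irvine: 4 + 1 + 3 + 0 + 3 + 3 + 1 = 15
Elmhurst has the highest total.

Elmhurst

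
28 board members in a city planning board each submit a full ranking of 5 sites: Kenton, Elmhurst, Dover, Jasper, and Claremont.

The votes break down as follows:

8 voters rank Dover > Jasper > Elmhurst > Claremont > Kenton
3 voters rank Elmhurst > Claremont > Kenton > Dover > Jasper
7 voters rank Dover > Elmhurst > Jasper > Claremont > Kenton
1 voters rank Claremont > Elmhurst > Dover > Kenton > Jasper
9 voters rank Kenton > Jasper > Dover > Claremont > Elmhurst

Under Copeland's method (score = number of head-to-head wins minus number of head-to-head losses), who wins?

Pairwise results:
  Kenton vs Elmhurst: Elmhurst wins 19–9.
  Kenton vs Dover: Dover wins 16–12.
  Kenton vs Jasper: Jasper wins 15–13.
  Kenton vs Claremont: Claremont wins 19–9.
  Elmhurst vs Dover: Dover wins 24–4.
  Elmhurst vs Jasper: Jasper wins 17–11.
  Elmhurst vs Claremont: Elmhurst wins 18–10.
  Dover vs Jasper: Dover wins 19–9.
  Dover vs Claremont: Dover wins 24–4.
  Jasper vs Claremont: Jasper wins 24–4.
Copeland scores (wins − losses):
  Kenton: 0 − 4 = -4
  Elmhurst: 2 − 2 = 0
  Dover: 4 − 0 = 4
  Jasper: 3 − 1 = 2
  Claremont: 1 − 3 = -2
Dover has the best Copeland score.

Dover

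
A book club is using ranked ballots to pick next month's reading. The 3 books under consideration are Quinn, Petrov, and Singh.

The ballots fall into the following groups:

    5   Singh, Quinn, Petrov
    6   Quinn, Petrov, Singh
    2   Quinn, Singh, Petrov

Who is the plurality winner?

Quinn

First-place vote totals:
  Quinn: 8
  Petrov: 0
  Singh: 5
Quinn has the most first-place votes.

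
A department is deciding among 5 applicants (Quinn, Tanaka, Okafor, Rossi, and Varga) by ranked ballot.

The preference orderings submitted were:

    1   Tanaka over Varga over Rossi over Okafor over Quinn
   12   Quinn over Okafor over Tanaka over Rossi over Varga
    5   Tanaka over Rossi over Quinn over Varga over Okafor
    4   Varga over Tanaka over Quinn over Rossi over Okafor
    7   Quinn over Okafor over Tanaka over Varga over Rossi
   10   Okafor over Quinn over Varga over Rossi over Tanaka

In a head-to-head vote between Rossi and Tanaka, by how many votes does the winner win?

19

Ballots ranking Rossi above Tanaka: 10.
Ballots ranking Tanaka above Rossi: 1+12+5+4+7 = 29.
Tanaka wins 29–10, a margin of 19.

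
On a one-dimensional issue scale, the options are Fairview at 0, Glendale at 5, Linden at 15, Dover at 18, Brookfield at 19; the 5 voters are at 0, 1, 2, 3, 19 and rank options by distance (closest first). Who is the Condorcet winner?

With single-peaked preferences on a line, the Condorcet winner is the candidate closest to the median voter.
The median voter (position 2) is closest to Fairview at 0.
Check: Fairview vs Dover — voters closer to Fairview: 4 of 5.

Fairview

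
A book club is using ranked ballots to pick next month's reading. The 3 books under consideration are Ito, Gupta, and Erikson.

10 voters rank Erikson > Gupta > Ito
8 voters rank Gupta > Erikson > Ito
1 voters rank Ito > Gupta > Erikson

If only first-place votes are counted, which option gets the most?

First-place vote totals:
  Ito: 1
  Gupta: 8
  Erikson: 10
Erikson has the most first-place votes.

Erikson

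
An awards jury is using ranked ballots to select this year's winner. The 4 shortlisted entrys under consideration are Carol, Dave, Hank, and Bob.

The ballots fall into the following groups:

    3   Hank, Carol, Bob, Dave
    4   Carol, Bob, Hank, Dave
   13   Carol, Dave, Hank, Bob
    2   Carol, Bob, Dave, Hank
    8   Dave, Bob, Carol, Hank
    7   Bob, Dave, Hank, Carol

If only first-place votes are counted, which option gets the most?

First-place vote totals:
  Carol: 19
  Dave: 8
  Hank: 3
  Bob: 7
Carol has the most first-place votes.

Carol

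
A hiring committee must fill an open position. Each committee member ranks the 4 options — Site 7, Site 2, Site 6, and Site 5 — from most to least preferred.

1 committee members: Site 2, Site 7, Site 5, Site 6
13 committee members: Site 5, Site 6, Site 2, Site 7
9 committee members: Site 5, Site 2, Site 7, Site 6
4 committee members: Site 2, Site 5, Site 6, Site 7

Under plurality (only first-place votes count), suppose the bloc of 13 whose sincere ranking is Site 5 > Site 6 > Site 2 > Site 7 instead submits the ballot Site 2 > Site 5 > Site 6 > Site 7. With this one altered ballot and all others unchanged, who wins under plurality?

First-place totals with the altered ballot: Site 7 0, Site 2 18, Site 6 0, Site 5 9.
The switch changes the winner from Site 5 to Site 2.

Site 2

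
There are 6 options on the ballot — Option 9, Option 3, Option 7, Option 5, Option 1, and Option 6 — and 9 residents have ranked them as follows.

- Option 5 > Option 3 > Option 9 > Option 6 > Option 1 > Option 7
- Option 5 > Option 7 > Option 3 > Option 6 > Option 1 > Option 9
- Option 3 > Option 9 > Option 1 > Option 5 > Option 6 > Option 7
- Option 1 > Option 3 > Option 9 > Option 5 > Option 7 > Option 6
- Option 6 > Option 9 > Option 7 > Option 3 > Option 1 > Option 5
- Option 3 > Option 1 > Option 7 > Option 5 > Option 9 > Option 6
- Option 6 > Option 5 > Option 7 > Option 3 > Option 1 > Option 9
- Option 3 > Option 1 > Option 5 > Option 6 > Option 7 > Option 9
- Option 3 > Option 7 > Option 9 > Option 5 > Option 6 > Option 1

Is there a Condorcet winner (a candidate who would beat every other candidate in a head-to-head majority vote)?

Head-to-head results (9 voters total):
Option 9 vs Option 3: Option 3 wins 8–1.
Option 9 vs Option 7: Option 7 wins 5–4.
Option 9 vs Option 5: Option 5 wins 5–4.
Option 9 vs Option 1: Option 1 wins 5–4.
Option 9 vs Option 6: Option 9 wins 5–4.
Option 3 vs Option 7: Option 3 wins 6–3.
Option 3 vs Option 5: Option 3 wins 6–3.
Option 3 vs Option 1: Option 3 wins 8–1.
Option 3 vs Option 6: Option 3 wins 7–2.
Option 7 vs Option 5: Option 5 wins 6–3.
Option 7 vs Option 1: Option 1 wins 5–4.
Option 7 vs Option 6: Option 6 wins 5–4.
Option 5 vs Option 1: Option 1 wins 5–4.
Option 5 vs Option 6: Option 5 wins 7–2.
Option 1 vs Option 6: Option 6 wins 5–4.
Option 3 beats each rival — Option 9 (8–1), Option 7 (6–3), Option 5 (6–3), Option 1 (8–1), Option 6 (7–2) — so Option 3 is the Condorcet winner.

Yes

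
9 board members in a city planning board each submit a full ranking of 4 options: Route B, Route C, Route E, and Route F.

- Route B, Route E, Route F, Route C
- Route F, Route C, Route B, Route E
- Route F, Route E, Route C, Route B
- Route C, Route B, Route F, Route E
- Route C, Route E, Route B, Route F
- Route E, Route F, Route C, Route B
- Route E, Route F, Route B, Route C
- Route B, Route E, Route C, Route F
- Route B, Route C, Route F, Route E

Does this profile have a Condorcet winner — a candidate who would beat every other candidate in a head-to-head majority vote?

Head-to-head results (9 voters total):
Route B vs Route C: Route C wins 5–4.
Route B vs Route E: Route B wins 5–4.
Route B vs Route F: Route B wins 5–4.
Route C vs Route E: Route E wins 5–4.
Route C vs Route F: Route F wins 5–4.
Route E vs Route F: Route E wins 5–4.
No candidate beats all others: Route B beats Route E beats Route C beats Route B, a majority cycle.

No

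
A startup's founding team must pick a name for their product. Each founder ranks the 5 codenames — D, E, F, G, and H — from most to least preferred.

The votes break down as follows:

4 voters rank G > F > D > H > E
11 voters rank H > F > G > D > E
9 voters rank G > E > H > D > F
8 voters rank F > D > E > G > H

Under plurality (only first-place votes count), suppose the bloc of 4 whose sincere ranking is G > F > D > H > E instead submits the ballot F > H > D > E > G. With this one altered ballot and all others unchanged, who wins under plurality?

First-place totals with the altered ballot: D 0, E 0, F 12, G 9, H 11.
The switch changes the winner from G to F.

F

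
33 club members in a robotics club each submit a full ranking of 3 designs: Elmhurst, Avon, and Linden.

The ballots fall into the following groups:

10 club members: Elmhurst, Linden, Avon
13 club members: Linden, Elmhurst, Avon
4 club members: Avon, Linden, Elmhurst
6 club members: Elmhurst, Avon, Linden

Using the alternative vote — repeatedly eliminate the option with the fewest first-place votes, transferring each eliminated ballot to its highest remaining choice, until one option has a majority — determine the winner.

Round 1: Elmhurst 16, Linden 13, Avon 4. Avon has the fewest and is eliminated.
Round 2: Linden 17, Elmhurst 16. Linden has a majority.

Linden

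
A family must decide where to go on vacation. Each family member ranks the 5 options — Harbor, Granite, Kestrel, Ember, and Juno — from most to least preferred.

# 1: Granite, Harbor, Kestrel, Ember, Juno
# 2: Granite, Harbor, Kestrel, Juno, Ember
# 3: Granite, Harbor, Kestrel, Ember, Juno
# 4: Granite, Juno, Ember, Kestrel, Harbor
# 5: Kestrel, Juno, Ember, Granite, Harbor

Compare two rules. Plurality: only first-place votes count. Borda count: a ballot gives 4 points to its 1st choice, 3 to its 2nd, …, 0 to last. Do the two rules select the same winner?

Yes

Plurality first-place counts: Harbor 0, Granite 4, Kestrel 1, Ember 0, Juno 0 → Granite.
Borda totals: Harbor 9, Granite 17, Kestrel 11, Ember 6, Juno 7 → Granite.
The two rules agree on Granite.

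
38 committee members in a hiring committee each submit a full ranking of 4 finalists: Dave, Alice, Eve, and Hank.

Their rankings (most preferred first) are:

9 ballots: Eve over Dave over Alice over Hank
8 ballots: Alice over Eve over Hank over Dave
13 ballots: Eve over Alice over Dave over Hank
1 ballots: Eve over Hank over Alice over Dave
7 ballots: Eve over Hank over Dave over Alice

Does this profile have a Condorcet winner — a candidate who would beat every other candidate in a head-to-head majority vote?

Yes

Head-to-head results (38 voters total):
Dave vs Alice: Alice wins 22–16.
Dave vs Eve: Eve wins 38–0.
Dave vs Hank: Dave wins 22–16.
Alice vs Eve: Eve wins 30–8.
Alice vs Hank: Alice wins 30–8.
Eve vs Hank: Eve wins 38–0.
Eve beats each rival — Dave (38–0), Alice (30–8), Hank (38–0) — so Eve is the Condorcet winner.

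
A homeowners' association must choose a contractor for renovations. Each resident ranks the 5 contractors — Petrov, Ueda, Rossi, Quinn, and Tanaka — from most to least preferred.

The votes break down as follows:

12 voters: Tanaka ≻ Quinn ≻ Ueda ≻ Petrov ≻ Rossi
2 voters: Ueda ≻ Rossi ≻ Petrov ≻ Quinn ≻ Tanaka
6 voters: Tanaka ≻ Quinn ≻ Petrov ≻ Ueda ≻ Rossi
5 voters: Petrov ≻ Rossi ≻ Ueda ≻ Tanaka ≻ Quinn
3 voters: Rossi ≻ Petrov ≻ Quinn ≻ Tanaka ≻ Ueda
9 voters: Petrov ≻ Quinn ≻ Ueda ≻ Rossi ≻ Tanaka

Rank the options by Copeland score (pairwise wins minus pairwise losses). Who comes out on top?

Pairwise results:
  Petrov vs Ueda: Petrov wins 23–14.
  Petrov vs Rossi: Petrov wins 32–5.
  Petrov vs Quinn: Petrov wins 19–18.
  Petrov vs Tanaka: Petrov wins 19–18.
  Ueda vs Rossi: Ueda wins 29–8.
  Ueda vs Quinn: Quinn wins 30–7.
  Ueda vs Tanaka: Tanaka wins 21–16.
  Rossi vs Quinn: Quinn wins 27–10.
  Rossi vs Tanaka: Rossi wins 19–18.
  Quinn vs Tanaka: Tanaka wins 23–14.
Copeland scores (wins − losses):
  Petrov: 4 − 0 = 4
  Ueda: 1 − 3 = -2
  Rossi: 1 − 3 = -2
  Quinn: 2 − 2 = 0
  Tanaka: 2 − 2 = 0
Petrov has the best Copeland score.

Petrov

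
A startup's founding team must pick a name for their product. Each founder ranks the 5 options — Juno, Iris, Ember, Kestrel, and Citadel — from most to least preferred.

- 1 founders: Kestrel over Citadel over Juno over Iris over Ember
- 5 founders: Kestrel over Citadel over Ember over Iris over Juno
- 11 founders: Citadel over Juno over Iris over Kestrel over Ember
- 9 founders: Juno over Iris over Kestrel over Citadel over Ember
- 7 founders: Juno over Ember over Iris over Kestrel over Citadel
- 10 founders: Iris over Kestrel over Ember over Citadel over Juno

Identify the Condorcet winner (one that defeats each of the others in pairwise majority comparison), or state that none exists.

Head-to-head results (43 voters total):
Juno vs Iris: Juno wins 28–15.
Juno vs Ember: Juno wins 28–15.
Juno vs Kestrel: Juno wins 27–16.
Juno vs Citadel: Citadel wins 27–16.
Iris vs Ember: Iris wins 31–12.
Iris vs Kestrel: Iris wins 37–6.
Iris vs Citadel: Iris wins 26–17.
Ember vs Kestrel: Kestrel wins 36–7.
Ember vs Citadel: Citadel wins 26–17.
Kestrel vs Citadel: Kestrel wins 32–11.
No candidate beats all others: Juno beats Iris beats Citadel beats Juno, a majority cycle.

There is no Condorcet winner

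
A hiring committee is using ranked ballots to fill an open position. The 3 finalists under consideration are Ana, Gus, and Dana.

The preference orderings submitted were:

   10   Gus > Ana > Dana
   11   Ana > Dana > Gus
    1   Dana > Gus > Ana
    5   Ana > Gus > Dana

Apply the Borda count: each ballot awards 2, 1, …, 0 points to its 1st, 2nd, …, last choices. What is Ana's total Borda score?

42

Borda scores:
  Ana: 10·1 + 11·2 + 0 + 5·2 = 42
  Gus: 10·2 + 11·0 + 1 + 5·1 = 26
  Dana: 10·0 + 11·1 + 2 + 5·0 = 13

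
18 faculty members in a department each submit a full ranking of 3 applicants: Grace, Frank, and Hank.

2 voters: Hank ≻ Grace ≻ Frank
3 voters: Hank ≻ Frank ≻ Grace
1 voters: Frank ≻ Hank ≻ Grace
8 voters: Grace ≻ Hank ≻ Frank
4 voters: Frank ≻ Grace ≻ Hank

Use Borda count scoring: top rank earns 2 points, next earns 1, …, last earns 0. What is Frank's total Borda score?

13

Borda scores:
  Grace: 2·1 + 3·0 + 0 + 8·2 + 4·1 = 22
  Frank: 2·0 + 3·1 + 2 + 8·0 + 4·2 = 13
  Hank: 2·2 + 3·2 + 1 + 8·1 + 4·0 = 19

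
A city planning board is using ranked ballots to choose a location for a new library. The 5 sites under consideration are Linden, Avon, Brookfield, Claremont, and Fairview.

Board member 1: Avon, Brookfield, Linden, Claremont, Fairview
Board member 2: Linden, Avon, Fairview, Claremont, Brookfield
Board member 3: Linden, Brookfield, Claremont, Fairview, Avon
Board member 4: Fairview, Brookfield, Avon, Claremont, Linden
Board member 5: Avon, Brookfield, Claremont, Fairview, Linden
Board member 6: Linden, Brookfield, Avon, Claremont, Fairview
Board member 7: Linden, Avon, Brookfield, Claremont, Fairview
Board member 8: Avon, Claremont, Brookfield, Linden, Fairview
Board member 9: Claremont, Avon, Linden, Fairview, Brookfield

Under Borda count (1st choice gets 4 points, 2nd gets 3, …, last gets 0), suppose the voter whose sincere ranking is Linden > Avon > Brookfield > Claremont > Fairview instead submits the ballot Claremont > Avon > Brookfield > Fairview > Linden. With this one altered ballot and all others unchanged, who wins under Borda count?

Borda totals with the altered ballot: Linden 17, Avon 25, Brookfield 19, Claremont 19, Fairview 10.
The winner is unchanged: still Avon.

Avon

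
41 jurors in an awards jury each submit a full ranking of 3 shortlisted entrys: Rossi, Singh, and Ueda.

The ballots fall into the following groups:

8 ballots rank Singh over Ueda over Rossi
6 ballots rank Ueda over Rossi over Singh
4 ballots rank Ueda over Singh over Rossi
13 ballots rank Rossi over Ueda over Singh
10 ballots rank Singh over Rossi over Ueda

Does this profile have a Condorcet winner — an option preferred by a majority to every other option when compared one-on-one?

No

Head-to-head results (41 voters total):
Rossi vs Singh: Singh wins 22–19.
Rossi vs Ueda: Rossi wins 23–18.
Singh vs Ueda: Ueda wins 23–18.
No candidate beats all others: Rossi beats Ueda beats Singh beats Rossi, a majority cycle.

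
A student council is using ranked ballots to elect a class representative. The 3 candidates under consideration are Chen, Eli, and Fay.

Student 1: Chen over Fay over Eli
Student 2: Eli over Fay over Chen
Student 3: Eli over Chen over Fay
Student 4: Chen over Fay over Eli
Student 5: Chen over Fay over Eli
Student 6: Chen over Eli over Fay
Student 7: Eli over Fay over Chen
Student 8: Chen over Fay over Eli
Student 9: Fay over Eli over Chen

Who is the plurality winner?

First-place vote totals:
  Chen: 5
  Eli: 3
  Fay: 1
Chen has the most first-place votes.

Chen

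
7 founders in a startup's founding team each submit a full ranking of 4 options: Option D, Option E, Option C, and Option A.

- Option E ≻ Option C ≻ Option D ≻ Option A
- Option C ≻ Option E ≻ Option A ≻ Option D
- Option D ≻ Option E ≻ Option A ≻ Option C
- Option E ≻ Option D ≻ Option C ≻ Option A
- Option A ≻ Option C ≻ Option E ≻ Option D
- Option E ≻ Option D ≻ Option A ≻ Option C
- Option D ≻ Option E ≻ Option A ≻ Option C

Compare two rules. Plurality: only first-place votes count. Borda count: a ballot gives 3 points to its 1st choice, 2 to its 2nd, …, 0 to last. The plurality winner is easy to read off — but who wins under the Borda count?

Plurality first-place counts: Option D 2, Option E 3, Option C 1, Option A 1 → Option E.
Borda totals: Option D 11, Option E 16, Option C 8, Option A 7 → Option E.

Option E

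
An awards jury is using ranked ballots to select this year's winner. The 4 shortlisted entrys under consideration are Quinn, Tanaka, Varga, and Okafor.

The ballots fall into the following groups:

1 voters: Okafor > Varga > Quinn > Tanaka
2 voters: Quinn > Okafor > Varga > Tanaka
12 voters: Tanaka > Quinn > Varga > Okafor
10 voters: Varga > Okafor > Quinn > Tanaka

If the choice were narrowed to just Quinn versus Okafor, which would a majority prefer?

Ballots ranking Quinn above Okafor: 2+12 = 14.
Ballots ranking Okafor above Quinn: 1+10 = 11.
Quinn wins the head-to-head, 14–11.

Quinn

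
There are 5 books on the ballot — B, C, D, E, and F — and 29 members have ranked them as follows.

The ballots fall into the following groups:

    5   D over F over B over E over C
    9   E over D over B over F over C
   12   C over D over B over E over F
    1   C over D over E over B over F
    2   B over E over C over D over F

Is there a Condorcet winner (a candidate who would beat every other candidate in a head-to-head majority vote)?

Head-to-head results (29 voters total):
B vs C: B wins 16–13.
B vs D: D wins 27–2.
B vs E: B wins 19–10.
B vs F: B wins 24–5.
C vs D: C wins 15–14.
C vs E: E wins 16–13.
C vs F: C wins 15–14.
D vs E: D wins 18–11.
D vs F: D wins 29–0.
E vs F: E wins 24–5.
No candidate beats all others: B beats C beats D beats B, a majority cycle.

No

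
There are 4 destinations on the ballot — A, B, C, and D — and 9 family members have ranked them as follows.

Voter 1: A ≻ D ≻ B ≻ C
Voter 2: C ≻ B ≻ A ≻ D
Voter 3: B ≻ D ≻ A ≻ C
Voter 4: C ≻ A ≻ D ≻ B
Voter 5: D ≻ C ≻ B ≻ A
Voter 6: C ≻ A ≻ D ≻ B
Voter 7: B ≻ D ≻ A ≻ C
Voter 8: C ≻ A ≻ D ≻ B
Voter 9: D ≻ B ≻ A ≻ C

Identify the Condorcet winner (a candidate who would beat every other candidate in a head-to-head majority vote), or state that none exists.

Head-to-head results (9 voters total):
A vs B: B wins 5–4.
A vs C: C wins 5–4.
A vs D: A wins 5–4.
B vs C: C wins 5–4.
B vs D: D wins 6–3.
C vs D: D wins 5–4.
No candidate beats all others: A beats D beats B beats A, a majority cycle.

None — there is no Condorcet winner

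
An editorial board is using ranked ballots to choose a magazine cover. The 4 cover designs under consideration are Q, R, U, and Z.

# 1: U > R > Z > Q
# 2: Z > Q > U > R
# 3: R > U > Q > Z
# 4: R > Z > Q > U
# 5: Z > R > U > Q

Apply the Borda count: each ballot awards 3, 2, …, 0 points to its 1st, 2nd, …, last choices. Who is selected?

R

Borda scores:
  Q: 0 + 2 + 1 + 1 + 0 = 4
  R: 2 + 0 + 3 + 3 + 2 = 10
  U: 3 + 1 + 2 + 0 + 1 = 7
  Z: 1 + 3 + 0 + 2 + 3 = 9
R has the highest total.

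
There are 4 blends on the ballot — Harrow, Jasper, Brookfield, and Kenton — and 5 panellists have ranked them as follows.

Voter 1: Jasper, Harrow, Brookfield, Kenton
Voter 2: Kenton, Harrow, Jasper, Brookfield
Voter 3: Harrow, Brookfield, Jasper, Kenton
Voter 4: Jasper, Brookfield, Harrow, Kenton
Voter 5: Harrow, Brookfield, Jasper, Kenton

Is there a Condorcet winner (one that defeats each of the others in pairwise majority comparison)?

Yes

Head-to-head results (5 voters total):
Harrow vs Jasper: Harrow wins 3–2.
Harrow vs Brookfield: Harrow wins 4–1.
Harrow vs Kenton: Harrow wins 4–1.
Jasper vs Brookfield: Jasper wins 3–2.
Jasper vs Kenton: Jasper wins 4–1.
Brookfield vs Kenton: Brookfield wins 4–1.
Harrow beats each rival — Jasper (3–2), Brookfield (4–1), Kenton (4–1) — so Harrow is the Condorcet winner.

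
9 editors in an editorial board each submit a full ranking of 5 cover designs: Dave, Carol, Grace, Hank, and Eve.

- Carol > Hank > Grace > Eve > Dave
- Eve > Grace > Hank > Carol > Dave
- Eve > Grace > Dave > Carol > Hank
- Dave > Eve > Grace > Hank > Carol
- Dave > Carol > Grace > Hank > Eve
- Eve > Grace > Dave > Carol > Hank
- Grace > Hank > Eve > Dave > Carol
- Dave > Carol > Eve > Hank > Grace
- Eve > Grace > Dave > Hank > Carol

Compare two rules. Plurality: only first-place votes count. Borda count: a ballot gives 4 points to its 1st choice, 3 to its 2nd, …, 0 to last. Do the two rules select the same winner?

Plurality first-place counts: Dave 3, Carol 1, Grace 1, Hank 0, Eve 4 → Eve.
Borda totals: Dave 19, Carol 13, Grace 22, Hank 12, Eve 24 → Eve.
The two rules agree on Eve.

Yes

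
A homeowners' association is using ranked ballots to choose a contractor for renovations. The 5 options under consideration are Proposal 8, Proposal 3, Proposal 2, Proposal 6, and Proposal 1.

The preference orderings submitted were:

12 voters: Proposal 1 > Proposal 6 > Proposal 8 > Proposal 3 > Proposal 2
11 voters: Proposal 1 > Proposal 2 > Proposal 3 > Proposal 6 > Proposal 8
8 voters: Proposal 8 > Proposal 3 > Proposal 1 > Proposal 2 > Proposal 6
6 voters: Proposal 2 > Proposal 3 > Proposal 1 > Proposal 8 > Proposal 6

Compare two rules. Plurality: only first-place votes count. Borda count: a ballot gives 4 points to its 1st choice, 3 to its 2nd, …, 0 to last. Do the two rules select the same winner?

Yes

Plurality first-place counts: Proposal 8 8, Proposal 3 0, Proposal 2 6, Proposal 6 0, Proposal 1 23 → Proposal 1.
Borda totals: Proposal 8 62, Proposal 3 76, Proposal 2 65, Proposal 6 47, Proposal 1 120 → Proposal 1.
The two rules agree on Proposal 1.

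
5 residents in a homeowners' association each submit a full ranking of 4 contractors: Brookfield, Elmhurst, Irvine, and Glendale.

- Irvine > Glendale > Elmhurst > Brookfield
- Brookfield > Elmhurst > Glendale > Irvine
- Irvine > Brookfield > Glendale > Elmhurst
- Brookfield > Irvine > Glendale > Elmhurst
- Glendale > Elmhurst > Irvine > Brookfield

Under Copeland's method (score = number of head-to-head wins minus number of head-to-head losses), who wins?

Pairwise results:
  Brookfield vs Elmhurst: Brookfield wins 3–2.
  Brookfield vs Irvine: Irvine wins 3–2.
  Brookfield vs Glendale: Brookfield wins 3–2.
  Elmhurst vs Irvine: Irvine wins 3–2.
  Elmhurst vs Glendale: Glendale wins 4–1.
  Irvine vs Glendale: Irvine wins 3–2.
Copeland scores (wins − losses):
  Brookfield: 2 − 1 = 1
  Elmhurst: 0 − 3 = -3
  Irvine: 3 − 0 = 3
  Glendale: 1 − 2 = -1
Irvine has the best Copeland score.

Irvine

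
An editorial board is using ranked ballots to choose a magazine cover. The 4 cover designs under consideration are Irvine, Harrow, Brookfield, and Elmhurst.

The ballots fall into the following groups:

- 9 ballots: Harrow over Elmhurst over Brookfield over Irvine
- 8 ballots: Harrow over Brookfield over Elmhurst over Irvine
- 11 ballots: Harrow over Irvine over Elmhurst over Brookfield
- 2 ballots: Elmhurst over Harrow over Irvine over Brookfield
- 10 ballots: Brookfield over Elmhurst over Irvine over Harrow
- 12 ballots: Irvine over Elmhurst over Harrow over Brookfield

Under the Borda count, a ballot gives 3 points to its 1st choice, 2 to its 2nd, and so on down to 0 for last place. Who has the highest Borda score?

Borda scores:
  Irvine: 9·0 + 8·0 + 11·2 + 2·1 + 10·1 + 12·3 = 70
  Harrow: 9·3 + 8·3 + 11·3 + 2·2 + 10·0 + 12·1 = 100
  Brookfield: 9·1 + 8·2 + 11·0 + 2·0 + 10·3 + 12·0 = 55
  Elmhurst: 9·2 + 8·1 + 11·1 + 2·3 + 10·2 + 12·2 = 87
Harrow has the highest total.

Harrow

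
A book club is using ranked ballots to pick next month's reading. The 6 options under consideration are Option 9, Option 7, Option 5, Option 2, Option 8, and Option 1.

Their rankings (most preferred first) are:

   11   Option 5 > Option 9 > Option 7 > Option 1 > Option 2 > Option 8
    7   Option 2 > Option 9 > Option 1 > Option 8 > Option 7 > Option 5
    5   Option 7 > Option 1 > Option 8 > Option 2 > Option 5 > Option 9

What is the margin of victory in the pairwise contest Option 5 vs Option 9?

9

Ballots ranking Option 5 above Option 9: 11+5 = 16.
Ballots ranking Option 9 above Option 5: 7.
Option 5 wins 16–7, a margin of 9.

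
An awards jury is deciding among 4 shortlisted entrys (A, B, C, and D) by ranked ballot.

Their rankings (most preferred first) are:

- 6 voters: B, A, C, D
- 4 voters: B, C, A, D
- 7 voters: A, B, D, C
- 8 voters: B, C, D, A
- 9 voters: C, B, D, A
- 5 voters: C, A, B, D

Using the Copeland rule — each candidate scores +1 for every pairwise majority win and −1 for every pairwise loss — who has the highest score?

B

Pairwise results:
  A vs B: B wins 27–12.
  A vs C: C wins 26–13.
  A vs D: A wins 22–17.
  B vs C: B wins 25–14.
  B vs D: B wins 39–0.
  C vs D: C wins 32–7.
Copeland scores (wins − losses):
  A: 1 − 2 = -1
  B: 3 − 0 = 3
  C: 2 − 1 = 1
  D: 0 − 3 = -3
B has the best Copeland score.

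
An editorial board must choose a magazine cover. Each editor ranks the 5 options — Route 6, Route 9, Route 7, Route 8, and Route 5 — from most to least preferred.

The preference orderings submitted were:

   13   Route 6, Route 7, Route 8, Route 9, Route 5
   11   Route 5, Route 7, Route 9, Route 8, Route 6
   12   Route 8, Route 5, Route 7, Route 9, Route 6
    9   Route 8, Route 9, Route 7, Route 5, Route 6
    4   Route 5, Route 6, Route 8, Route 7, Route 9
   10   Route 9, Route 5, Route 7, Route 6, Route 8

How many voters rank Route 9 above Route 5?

32

Ballots ranking Route 9 above Route 5: 13+9+10 = 32.
Ballots ranking Route 5 above Route 9: 11+12+4 = 27.
So 32 of 59 voters prefer Route 9 to Route 5.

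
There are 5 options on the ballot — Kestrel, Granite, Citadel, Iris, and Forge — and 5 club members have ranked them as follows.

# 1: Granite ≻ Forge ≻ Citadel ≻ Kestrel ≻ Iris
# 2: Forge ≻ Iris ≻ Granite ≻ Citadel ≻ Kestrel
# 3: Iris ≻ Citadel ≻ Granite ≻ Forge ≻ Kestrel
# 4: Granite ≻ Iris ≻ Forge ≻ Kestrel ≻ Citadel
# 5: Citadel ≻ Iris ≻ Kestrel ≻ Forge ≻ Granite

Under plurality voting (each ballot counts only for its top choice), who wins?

Granite

First-place vote totals:
  Kestrel: 0
  Granite: 2
  Citadel: 1
  Iris: 1
  Forge: 1
Granite has the most first-place votes.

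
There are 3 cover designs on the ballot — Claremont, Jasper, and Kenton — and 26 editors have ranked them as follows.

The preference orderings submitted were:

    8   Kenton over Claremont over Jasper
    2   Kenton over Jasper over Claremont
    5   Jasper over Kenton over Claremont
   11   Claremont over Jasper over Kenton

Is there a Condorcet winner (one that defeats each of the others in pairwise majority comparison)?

Head-to-head results (26 voters total):
Claremont vs Jasper: Claremont wins 19–7.
Claremont vs Kenton: Kenton wins 15–11.
Jasper vs Kenton: Jasper wins 16–10.
No candidate beats all others: Claremont beats Jasper beats Kenton beats Claremont, a majority cycle.

No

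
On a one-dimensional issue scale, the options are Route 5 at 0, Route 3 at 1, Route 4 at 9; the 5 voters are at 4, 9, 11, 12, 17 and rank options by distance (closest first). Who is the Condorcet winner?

Route 4

With single-peaked preferences on a line, the Condorcet winner is the candidate closest to the median voter.
The median voter (position 11) is closest to Route 4 at 9.
Check: Route 4 vs Route 5 — voters closer to Route 4: 4 of 5.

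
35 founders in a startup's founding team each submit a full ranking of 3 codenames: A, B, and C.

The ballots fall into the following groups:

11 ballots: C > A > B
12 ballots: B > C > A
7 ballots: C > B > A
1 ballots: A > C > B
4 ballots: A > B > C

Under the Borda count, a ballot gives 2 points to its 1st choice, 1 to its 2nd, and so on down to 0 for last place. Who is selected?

Borda scores:
  A: 11·1 + 12·0 + 7·0 + 2 + 4·2 = 21
  B: 11·0 + 12·2 + 7·1 + 0 + 4·1 = 35
  C: 11·2 + 12·1 + 7·2 + 1 + 4·0 = 49
C has the highest total.

C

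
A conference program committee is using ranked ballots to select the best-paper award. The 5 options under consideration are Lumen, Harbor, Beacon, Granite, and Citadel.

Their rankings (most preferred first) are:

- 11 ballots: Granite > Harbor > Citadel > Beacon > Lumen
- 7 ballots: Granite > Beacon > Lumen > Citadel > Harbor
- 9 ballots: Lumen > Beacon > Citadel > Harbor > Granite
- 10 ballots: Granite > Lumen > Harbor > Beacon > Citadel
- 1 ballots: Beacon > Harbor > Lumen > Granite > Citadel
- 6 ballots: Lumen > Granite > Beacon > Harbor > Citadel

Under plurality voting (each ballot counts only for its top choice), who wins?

Granite

First-place vote totals:
  Lumen: 15
  Harbor: 0
  Beacon: 1
  Granite: 28
  Citadel: 0
Granite has the most first-place votes.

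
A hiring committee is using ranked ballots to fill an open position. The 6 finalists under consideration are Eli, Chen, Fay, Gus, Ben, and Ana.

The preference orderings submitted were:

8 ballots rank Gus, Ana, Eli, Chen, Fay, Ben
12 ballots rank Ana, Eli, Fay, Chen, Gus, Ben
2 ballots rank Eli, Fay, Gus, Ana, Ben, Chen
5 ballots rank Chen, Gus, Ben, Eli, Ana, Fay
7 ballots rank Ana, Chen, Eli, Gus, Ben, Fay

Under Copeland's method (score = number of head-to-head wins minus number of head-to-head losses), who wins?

Pairwise results:
  Eli vs Chen: Eli wins 22–12.
  Eli vs Fay: Eli wins 34–0.
  Eli vs Gus: Eli wins 21–13.
  Eli vs Ben: Eli wins 29–5.
  Eli vs Ana: Ana wins 27–7.
  Chen vs Fay: Chen wins 20–14.
  Chen vs Gus: Chen wins 24–10.
  Chen vs Ben: Chen wins 32–2.
  Chen vs Ana: Ana wins 29–5.
  Fay vs Gus: Gus wins 20–14.
  Fay vs Ben: Fay wins 22–12.
  Fay vs Ana: Ana wins 32–2.
  Gus vs Ben: Gus wins 34–0.
  Gus vs Ana: Ana wins 19–15.
  Ben vs Ana: Ana wins 29–5.
Copeland scores (wins − losses):
  Eli: 4 − 1 = 3
  Chen: 3 − 2 = 1
  Fay: 1 − 4 = -3
  Gus: 2 − 3 = -1
  Ben: 0 − 5 = -5
  Ana: 5 − 0 = 5
Ana has the best Copeland score.

Ana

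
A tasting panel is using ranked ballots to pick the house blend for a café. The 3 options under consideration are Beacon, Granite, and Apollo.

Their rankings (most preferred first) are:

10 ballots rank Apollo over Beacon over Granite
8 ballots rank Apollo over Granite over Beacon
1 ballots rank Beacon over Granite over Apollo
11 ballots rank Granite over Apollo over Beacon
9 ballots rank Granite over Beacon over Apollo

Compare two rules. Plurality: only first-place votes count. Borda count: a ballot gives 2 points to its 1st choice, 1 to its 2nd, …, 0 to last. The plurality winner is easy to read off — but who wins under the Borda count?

Plurality first-place counts: Beacon 1, Granite 20, Apollo 18 → Granite.
Borda totals: Beacon 21, Granite 49, Apollo 47 → Granite.

Granite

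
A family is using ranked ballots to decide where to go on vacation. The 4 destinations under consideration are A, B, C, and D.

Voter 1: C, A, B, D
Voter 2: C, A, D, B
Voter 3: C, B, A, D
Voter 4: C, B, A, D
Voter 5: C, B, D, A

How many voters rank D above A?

1

Ballots ranking D above A: 1.
Ballots ranking A above D: 4.
So 1 of 5 voters prefer D to A.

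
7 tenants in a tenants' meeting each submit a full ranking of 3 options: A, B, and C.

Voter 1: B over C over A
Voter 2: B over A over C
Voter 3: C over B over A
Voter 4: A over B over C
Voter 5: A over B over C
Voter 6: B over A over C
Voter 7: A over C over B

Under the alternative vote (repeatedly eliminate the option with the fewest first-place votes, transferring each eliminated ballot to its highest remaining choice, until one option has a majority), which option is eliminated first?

C

Round 1: A 3, B 3, C 1. C has the fewest and is eliminated.
Round 2: B 4, A 3. B has a majority.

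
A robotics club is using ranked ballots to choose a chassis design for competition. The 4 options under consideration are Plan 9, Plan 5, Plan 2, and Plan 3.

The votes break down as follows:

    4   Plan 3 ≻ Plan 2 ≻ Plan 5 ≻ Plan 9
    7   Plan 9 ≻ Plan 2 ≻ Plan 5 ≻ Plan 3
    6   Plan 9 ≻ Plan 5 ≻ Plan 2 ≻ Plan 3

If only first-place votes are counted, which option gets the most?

First-place vote totals:
  Plan 9: 13
  Plan 5: 0
  Plan 2: 0
  Plan 3: 4
Plan 9 has the most first-place votes.

Plan 9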